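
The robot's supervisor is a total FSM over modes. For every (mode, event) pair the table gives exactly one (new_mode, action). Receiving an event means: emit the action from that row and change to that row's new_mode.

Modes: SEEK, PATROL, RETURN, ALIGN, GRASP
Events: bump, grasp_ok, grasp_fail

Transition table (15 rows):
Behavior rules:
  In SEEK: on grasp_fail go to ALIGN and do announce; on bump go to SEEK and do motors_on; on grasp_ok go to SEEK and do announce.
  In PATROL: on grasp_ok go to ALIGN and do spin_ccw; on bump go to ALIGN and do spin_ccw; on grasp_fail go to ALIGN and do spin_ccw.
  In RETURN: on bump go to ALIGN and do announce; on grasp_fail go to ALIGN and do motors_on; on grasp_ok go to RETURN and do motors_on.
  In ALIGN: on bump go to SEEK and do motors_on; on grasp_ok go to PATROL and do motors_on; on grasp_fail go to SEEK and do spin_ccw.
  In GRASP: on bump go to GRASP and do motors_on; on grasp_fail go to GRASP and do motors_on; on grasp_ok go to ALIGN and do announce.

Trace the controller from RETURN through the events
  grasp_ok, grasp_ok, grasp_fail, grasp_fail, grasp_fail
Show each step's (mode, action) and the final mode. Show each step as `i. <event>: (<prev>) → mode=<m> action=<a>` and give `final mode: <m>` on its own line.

final mode: ALIGN

1. grasp_ok: (RETURN) → mode=RETURN action=motors_on
2. grasp_ok: (RETURN) → mode=RETURN action=motors_on
3. grasp_fail: (RETURN) → mode=ALIGN action=motors_on
4. grasp_fail: (ALIGN) → mode=SEEK action=spin_ccw
5. grasp_fail: (SEEK) → mode=ALIGN action=announce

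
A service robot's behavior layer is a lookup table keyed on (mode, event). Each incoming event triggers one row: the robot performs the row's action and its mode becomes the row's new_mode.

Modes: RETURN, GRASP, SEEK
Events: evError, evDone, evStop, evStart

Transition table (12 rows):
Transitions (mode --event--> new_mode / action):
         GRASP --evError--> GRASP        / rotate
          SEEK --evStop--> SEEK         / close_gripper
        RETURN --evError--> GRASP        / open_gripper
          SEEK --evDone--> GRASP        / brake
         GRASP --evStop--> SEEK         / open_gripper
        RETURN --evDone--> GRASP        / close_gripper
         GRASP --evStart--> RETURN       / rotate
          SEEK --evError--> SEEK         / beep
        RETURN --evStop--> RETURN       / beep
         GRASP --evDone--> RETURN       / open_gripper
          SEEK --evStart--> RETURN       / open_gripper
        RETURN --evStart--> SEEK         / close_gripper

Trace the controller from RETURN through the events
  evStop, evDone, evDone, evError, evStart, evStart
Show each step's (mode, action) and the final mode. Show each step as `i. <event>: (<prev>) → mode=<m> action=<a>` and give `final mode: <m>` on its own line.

1. evStop: (RETURN) → mode=RETURN action=beep
2. evDone: (RETURN) → mode=GRASP action=close_gripper
3. evDone: (GRASP) → mode=RETURN action=open_gripper
4. evError: (RETURN) → mode=GRASP action=open_gripper
5. evStart: (GRASP) → mode=RETURN action=rotate
6. evStart: (RETURN) → mode=SEEK action=close_gripper

final mode: SEEK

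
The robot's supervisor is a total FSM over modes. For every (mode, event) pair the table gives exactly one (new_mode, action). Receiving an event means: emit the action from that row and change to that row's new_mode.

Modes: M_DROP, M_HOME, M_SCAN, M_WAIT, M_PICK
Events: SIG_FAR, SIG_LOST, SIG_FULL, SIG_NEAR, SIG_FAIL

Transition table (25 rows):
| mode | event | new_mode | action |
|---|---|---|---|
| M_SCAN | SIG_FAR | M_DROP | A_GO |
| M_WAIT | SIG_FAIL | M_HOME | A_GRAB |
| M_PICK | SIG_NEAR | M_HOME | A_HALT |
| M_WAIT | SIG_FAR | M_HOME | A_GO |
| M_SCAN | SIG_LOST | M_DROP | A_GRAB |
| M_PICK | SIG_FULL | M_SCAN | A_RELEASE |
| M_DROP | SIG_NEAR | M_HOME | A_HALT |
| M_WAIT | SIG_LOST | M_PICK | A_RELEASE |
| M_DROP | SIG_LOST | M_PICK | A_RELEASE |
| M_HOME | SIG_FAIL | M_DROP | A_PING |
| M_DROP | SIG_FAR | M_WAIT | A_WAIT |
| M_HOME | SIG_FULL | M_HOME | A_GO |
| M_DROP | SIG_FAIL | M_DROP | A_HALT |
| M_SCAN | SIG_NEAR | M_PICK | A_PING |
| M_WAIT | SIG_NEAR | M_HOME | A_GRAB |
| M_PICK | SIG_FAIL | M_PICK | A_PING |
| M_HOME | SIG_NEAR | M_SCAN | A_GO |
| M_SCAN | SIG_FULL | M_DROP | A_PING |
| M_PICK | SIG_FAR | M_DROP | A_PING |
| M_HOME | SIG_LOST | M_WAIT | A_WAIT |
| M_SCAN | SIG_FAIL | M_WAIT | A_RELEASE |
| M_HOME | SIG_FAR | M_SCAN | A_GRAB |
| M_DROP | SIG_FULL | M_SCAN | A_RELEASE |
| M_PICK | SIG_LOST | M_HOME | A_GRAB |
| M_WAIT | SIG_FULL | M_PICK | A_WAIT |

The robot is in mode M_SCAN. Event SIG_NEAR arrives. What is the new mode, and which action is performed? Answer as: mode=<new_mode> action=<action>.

current mode = M_SCAN; filter table to that mode:
  (M_SCAN, SIG_FAR) → (M_DROP, A_GO)
  (M_SCAN, SIG_LOST) → (M_DROP, A_GRAB)
  (M_SCAN, SIG_NEAR) → (M_PICK, A_PING)  ← event matches
  (M_SCAN, SIG_FULL) → (M_DROP, A_PING)
  (M_SCAN, SIG_FAIL) → (M_WAIT, A_RELEASE)
event = SIG_NEAR selects (M_PICK, A_PING)

mode=M_PICK action=A_PING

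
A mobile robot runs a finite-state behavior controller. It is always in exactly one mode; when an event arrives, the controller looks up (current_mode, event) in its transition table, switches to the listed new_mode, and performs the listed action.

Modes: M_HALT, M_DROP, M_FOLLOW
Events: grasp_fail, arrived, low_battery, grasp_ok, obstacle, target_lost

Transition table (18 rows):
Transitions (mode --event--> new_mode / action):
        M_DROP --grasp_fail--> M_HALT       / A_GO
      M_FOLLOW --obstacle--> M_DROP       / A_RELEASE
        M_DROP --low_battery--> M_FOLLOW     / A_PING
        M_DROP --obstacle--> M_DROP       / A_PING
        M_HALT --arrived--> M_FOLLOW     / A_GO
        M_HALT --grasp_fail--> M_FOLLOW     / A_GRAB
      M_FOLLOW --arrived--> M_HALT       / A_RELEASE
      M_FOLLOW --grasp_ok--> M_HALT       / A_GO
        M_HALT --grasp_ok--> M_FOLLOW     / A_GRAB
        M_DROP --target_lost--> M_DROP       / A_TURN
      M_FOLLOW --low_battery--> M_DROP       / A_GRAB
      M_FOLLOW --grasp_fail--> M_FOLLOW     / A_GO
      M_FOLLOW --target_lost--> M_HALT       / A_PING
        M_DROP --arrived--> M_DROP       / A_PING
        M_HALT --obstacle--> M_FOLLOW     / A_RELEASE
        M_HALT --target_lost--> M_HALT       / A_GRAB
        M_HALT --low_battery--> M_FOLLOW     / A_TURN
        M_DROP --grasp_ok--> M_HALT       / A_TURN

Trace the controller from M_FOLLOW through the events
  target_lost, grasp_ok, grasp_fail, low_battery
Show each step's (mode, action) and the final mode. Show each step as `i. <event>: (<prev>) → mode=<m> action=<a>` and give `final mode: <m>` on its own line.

1. target_lost: (M_FOLLOW) → mode=M_HALT action=A_PING
2. grasp_ok: (M_HALT) → mode=M_FOLLOW action=A_GRAB
3. grasp_fail: (M_FOLLOW) → mode=M_FOLLOW action=A_GO
4. low_battery: (M_FOLLOW) → mode=M_DROP action=A_GRAB

final mode: M_DROP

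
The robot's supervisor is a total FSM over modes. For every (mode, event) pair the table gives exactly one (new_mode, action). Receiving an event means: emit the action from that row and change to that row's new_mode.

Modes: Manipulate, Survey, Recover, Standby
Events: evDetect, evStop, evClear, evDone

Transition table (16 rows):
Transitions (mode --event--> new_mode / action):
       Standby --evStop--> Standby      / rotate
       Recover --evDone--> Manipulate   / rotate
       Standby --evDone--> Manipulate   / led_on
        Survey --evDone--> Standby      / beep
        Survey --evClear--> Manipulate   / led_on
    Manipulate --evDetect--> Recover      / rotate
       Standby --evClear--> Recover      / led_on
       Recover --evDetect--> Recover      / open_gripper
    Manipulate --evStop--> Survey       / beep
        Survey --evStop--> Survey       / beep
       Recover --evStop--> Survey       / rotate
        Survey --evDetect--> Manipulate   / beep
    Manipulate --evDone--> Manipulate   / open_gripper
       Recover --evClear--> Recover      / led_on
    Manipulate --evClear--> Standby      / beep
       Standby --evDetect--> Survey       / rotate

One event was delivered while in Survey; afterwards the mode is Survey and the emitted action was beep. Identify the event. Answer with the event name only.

evStop

try evDetect: (Survey, evDetect) → (Manipulate, beep)
try evStop: (Survey, evStop) → (Survey, beep)  ← matches
try evClear: (Survey, evClear) → (Manipulate, led_on)
try evDone: (Survey, evDone) → (Standby, beep)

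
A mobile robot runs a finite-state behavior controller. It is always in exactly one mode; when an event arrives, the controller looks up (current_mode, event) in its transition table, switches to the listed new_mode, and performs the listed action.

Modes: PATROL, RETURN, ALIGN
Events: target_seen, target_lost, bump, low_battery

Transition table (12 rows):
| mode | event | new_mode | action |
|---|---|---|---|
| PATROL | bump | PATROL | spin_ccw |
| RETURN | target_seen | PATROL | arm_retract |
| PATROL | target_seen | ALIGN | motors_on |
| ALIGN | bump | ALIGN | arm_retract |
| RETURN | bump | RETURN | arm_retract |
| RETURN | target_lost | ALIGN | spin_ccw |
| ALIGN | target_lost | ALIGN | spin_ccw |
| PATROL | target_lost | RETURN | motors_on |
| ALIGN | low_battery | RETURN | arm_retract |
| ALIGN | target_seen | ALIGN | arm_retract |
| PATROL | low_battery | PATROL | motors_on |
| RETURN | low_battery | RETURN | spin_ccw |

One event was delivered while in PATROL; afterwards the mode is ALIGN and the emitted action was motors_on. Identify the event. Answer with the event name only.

try target_seen: (PATROL, target_seen) → (ALIGN, motors_on)  ← matches
try target_lost: (PATROL, target_lost) → (RETURN, motors_on)
try bump: (PATROL, bump) → (PATROL, spin_ccw)
try low_battery: (PATROL, low_battery) → (PATROL, motors_on)

target_seen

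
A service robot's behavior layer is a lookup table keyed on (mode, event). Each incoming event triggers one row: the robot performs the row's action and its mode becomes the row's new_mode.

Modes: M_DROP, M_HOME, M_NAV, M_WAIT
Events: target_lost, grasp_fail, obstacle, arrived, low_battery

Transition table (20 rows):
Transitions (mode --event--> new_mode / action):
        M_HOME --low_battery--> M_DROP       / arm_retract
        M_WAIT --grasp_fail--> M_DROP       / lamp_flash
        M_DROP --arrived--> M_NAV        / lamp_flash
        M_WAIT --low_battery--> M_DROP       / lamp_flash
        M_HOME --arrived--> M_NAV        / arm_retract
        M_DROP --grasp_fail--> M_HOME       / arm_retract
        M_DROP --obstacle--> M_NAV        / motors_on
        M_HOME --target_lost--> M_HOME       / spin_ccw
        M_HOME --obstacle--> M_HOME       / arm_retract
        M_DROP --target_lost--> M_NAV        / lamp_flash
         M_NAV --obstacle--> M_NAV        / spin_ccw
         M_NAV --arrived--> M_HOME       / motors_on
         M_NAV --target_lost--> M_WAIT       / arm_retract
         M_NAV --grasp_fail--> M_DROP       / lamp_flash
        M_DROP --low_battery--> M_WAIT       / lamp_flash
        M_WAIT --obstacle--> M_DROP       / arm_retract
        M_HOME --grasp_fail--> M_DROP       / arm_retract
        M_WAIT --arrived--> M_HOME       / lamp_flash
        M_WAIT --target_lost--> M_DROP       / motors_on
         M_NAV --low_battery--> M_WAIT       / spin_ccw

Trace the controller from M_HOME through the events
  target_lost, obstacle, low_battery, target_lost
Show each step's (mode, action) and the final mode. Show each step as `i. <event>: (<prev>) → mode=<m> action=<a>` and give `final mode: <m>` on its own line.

final mode: M_NAV

1. target_lost: (M_HOME) → mode=M_HOME action=spin_ccw
2. obstacle: (M_HOME) → mode=M_HOME action=arm_retract
3. low_battery: (M_HOME) → mode=M_DROP action=arm_retract
4. target_lost: (M_DROP) → mode=M_NAV action=lamp_flash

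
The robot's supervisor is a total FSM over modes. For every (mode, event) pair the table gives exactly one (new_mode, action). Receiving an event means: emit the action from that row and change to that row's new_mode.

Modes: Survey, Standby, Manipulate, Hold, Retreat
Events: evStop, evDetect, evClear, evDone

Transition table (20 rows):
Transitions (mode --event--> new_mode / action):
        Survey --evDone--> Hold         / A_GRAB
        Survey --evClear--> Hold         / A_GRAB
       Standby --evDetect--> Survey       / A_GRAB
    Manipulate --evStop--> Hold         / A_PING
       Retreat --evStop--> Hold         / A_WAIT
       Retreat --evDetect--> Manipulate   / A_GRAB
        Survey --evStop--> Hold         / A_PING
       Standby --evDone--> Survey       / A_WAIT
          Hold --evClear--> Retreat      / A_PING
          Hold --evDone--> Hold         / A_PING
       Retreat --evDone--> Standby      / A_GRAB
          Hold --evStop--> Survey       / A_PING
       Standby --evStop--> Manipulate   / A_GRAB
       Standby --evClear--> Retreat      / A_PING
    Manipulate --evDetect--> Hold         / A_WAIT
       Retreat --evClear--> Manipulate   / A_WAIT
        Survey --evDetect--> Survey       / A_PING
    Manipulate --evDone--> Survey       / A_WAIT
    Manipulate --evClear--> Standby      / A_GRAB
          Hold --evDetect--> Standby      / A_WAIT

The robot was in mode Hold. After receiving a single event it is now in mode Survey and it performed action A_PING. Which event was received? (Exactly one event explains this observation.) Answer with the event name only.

try evStop: (Hold, evStop) → (Survey, A_PING)  ← matches
try evDetect: (Hold, evDetect) → (Standby, A_WAIT)
try evClear: (Hold, evClear) → (Retreat, A_PING)
try evDone: (Hold, evDone) → (Hold, A_PING)

evStop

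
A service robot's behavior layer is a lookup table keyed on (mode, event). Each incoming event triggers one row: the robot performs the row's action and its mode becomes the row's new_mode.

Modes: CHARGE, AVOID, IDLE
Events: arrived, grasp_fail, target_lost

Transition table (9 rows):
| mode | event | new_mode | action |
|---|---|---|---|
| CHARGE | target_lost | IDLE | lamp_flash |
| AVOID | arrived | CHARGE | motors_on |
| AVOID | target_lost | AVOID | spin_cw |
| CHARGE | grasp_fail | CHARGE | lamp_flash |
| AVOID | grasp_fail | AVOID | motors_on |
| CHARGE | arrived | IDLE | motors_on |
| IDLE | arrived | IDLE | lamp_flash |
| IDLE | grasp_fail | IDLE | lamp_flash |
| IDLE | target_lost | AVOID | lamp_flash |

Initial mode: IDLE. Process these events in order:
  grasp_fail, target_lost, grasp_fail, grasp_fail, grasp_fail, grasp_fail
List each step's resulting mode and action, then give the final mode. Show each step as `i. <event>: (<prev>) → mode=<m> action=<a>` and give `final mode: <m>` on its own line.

final mode: AVOID

1. grasp_fail: (IDLE) → mode=IDLE action=lamp_flash
2. target_lost: (IDLE) → mode=AVOID action=lamp_flash
3. grasp_fail: (AVOID) → mode=AVOID action=motors_on
4. grasp_fail: (AVOID) → mode=AVOID action=motors_on
5. grasp_fail: (AVOID) → mode=AVOID action=motors_on
6. grasp_fail: (AVOID) → mode=AVOID action=motors_on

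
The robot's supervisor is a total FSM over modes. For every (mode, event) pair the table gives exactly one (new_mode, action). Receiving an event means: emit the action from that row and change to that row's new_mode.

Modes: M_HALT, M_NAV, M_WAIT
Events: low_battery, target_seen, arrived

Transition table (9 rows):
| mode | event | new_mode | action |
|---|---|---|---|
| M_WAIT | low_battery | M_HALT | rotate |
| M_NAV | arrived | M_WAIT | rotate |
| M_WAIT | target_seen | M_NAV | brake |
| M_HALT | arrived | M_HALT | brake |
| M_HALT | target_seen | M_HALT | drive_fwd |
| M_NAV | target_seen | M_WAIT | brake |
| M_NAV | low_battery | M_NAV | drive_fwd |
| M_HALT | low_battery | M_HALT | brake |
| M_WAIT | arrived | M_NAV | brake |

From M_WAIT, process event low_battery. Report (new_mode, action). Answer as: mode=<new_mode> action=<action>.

mode=M_HALT action=rotate

current mode = M_WAIT; filter table to that mode:
  (M_WAIT, low_battery) → (M_HALT, rotate)  ← event matches
  (M_WAIT, target_seen) → (M_NAV, brake)
  (M_WAIT, arrived) → (M_NAV, brake)
event = low_battery selects (M_HALT, rotate)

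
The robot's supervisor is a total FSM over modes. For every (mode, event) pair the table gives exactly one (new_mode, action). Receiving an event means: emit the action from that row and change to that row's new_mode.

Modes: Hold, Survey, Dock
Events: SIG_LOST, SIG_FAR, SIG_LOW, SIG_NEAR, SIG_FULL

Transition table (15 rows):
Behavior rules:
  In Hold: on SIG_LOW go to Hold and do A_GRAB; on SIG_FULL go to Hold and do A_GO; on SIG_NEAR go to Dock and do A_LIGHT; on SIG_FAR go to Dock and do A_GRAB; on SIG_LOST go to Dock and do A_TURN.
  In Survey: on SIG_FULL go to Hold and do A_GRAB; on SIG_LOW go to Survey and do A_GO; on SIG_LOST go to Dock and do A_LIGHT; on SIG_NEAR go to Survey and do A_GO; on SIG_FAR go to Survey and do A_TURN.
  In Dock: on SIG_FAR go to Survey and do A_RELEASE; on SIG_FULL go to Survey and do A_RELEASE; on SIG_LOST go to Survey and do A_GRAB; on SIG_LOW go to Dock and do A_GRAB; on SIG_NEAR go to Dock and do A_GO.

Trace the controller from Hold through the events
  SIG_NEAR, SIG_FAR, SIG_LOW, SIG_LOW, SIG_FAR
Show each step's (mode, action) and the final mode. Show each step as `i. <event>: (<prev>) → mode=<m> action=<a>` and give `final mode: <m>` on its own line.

1. SIG_NEAR: (Hold) → mode=Dock action=A_LIGHT
2. SIG_FAR: (Dock) → mode=Survey action=A_RELEASE
3. SIG_LOW: (Survey) → mode=Survey action=A_GO
4. SIG_LOW: (Survey) → mode=Survey action=A_GO
5. SIG_FAR: (Survey) → mode=Survey action=A_TURN

final mode: Survey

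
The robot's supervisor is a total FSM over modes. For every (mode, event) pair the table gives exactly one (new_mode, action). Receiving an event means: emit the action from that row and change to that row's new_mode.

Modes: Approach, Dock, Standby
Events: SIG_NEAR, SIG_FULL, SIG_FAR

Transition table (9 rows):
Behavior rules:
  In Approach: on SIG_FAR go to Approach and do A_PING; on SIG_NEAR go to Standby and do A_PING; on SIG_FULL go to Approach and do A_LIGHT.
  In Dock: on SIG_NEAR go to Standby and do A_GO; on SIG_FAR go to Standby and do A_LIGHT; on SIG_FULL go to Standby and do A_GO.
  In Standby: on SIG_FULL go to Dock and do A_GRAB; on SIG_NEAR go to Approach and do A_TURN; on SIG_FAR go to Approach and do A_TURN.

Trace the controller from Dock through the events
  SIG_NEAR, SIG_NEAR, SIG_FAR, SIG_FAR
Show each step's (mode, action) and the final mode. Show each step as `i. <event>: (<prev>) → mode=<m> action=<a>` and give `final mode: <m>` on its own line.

1. SIG_NEAR: (Dock) → mode=Standby action=A_GO
2. SIG_NEAR: (Standby) → mode=Approach action=A_TURN
3. SIG_FAR: (Approach) → mode=Approach action=A_PING
4. SIG_FAR: (Approach) → mode=Approach action=A_PING

final mode: Approach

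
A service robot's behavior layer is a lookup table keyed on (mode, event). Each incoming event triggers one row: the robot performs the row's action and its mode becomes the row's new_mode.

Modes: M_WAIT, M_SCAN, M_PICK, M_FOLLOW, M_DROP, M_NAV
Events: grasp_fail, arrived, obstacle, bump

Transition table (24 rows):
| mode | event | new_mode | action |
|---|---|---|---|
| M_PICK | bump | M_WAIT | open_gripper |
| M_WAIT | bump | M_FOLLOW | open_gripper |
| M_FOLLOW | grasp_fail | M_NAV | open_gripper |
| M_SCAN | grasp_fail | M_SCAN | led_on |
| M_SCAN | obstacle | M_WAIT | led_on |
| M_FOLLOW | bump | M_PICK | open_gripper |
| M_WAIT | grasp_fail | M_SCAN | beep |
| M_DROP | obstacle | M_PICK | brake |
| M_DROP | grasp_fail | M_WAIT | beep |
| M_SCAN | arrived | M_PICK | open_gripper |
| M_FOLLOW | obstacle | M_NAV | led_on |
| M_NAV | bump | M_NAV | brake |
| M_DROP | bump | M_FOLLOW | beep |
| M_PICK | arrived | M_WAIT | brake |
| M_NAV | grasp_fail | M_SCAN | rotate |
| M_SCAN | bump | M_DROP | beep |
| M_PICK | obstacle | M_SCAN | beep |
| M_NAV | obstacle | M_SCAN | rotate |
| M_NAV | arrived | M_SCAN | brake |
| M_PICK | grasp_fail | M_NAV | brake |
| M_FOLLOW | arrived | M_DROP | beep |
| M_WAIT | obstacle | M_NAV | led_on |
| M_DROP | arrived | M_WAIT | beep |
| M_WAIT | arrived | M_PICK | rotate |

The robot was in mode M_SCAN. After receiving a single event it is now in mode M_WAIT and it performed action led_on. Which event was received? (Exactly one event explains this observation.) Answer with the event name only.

try grasp_fail: (M_SCAN, grasp_fail) → (M_SCAN, led_on)
try arrived: (M_SCAN, arrived) → (M_PICK, open_gripper)
try obstacle: (M_SCAN, obstacle) → (M_WAIT, led_on)  ← matches
try bump: (M_SCAN, bump) → (M_DROP, beep)

obstacle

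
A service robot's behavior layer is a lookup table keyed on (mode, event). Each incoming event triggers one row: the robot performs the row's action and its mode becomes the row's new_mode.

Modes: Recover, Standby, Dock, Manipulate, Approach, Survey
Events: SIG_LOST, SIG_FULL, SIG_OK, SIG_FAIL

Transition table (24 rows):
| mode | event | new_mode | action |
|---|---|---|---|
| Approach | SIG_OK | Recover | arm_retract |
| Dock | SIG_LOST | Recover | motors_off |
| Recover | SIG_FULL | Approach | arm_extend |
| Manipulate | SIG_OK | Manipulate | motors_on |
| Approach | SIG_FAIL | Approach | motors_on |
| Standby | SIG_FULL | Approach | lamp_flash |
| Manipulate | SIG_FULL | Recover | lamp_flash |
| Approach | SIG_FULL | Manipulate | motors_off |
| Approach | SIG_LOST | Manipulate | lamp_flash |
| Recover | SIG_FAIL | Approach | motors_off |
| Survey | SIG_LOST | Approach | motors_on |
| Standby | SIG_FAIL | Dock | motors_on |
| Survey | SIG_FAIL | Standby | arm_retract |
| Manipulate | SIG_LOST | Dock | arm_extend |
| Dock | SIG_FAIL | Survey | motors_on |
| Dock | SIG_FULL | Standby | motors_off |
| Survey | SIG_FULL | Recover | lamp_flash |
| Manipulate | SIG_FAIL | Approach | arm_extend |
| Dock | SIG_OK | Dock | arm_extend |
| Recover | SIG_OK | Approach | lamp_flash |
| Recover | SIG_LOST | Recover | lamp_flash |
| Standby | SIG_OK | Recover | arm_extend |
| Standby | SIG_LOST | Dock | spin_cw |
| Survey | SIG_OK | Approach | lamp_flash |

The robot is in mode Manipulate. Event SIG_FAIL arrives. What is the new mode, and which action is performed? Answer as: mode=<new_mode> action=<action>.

mode=Approach action=arm_extend

current mode = Manipulate; filter table to that mode:
  (Manipulate, SIG_OK) → (Manipulate, motors_on)
  (Manipulate, SIG_FULL) → (Recover, lamp_flash)
  (Manipulate, SIG_LOST) → (Dock, arm_extend)
  (Manipulate, SIG_FAIL) → (Approach, arm_extend)  ← event matches
event = SIG_FAIL selects (Approach, arm_extend)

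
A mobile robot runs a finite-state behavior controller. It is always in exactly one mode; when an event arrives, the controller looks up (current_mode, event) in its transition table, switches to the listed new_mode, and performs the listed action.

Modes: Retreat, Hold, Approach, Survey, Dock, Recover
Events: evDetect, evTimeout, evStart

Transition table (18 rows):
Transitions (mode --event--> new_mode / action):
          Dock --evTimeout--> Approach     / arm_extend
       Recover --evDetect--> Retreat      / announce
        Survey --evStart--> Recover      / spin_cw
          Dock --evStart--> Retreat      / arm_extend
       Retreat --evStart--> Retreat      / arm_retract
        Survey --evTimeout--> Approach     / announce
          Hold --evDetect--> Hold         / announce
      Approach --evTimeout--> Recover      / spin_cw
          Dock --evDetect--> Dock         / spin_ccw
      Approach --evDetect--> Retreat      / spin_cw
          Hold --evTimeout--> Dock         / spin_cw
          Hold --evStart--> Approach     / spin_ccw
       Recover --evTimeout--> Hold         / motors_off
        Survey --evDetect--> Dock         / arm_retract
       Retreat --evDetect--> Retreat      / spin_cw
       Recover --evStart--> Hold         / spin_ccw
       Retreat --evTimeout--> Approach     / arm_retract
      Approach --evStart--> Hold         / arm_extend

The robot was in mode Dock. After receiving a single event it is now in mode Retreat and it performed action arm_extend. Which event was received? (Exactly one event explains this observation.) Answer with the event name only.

evStart

try evDetect: (Dock, evDetect) → (Dock, spin_ccw)
try evTimeout: (Dock, evTimeout) → (Approach, arm_extend)
try evStart: (Dock, evStart) → (Retreat, arm_extend)  ← matches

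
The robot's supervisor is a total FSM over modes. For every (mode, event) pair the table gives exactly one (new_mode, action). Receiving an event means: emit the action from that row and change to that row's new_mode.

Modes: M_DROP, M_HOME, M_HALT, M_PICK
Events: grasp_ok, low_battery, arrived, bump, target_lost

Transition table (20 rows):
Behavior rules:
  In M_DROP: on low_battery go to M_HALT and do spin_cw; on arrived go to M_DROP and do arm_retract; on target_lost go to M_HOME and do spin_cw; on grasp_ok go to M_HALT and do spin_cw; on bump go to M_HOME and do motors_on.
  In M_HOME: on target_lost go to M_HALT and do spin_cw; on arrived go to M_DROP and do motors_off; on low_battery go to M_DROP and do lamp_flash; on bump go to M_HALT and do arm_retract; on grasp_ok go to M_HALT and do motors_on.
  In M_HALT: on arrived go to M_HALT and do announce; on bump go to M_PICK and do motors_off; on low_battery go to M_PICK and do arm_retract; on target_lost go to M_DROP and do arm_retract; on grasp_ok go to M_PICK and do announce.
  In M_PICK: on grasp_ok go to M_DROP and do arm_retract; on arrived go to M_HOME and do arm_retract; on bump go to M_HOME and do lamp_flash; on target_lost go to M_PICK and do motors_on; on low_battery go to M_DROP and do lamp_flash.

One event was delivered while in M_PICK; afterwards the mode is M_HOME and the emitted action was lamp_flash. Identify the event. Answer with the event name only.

bump

try grasp_ok: (M_PICK, grasp_ok) → (M_DROP, arm_retract)
try low_battery: (M_PICK, low_battery) → (M_DROP, lamp_flash)
try arrived: (M_PICK, arrived) → (M_HOME, arm_retract)
try bump: (M_PICK, bump) → (M_HOME, lamp_flash)  ← matches
try target_lost: (M_PICK, target_lost) → (M_PICK, motors_on)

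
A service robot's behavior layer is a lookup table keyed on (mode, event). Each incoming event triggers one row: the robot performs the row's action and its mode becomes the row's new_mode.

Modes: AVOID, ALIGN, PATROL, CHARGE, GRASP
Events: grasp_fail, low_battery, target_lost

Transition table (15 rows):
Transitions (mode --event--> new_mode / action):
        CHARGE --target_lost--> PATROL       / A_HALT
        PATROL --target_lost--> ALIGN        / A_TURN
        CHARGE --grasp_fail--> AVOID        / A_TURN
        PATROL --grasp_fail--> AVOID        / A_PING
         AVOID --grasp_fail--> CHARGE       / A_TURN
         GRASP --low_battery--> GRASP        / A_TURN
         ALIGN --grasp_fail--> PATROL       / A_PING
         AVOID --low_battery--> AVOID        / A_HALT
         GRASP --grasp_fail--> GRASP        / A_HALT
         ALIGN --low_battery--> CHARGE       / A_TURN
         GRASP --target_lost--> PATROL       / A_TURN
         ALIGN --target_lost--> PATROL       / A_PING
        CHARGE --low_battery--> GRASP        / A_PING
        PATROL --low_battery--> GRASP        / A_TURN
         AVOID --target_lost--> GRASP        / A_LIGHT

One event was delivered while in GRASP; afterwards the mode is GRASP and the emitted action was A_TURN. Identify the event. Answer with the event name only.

try grasp_fail: (GRASP, grasp_fail) → (GRASP, A_HALT)
try low_battery: (GRASP, low_battery) → (GRASP, A_TURN)  ← matches
try target_lost: (GRASP, target_lost) → (PATROL, A_TURN)

low_battery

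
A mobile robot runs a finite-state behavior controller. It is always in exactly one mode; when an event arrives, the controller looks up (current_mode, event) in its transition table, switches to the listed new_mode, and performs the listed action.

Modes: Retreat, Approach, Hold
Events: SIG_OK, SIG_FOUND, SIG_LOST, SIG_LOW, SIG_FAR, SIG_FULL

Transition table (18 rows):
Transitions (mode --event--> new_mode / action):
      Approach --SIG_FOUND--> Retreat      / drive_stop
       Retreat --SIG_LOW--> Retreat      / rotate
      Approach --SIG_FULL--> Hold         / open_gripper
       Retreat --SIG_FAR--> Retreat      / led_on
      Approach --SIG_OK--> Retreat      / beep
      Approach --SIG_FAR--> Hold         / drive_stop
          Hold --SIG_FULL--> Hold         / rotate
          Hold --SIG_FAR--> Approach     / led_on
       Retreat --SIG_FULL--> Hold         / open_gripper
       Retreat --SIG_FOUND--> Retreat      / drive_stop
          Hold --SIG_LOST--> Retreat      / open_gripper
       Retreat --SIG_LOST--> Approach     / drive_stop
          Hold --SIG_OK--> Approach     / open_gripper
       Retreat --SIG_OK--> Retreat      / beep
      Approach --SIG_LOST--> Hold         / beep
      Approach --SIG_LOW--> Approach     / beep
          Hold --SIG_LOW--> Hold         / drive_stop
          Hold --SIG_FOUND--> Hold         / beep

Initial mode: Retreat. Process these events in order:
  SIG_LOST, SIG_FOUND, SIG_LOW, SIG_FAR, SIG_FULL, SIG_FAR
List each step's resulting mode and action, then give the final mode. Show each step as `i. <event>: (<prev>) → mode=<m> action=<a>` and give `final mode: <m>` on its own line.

1. SIG_LOST: (Retreat) → mode=Approach action=drive_stop
2. SIG_FOUND: (Approach) → mode=Retreat action=drive_stop
3. SIG_LOW: (Retreat) → mode=Retreat action=rotate
4. SIG_FAR: (Retreat) → mode=Retreat action=led_on
5. SIG_FULL: (Retreat) → mode=Hold action=open_gripper
6. SIG_FAR: (Hold) → mode=Approach action=led_on

final mode: Approach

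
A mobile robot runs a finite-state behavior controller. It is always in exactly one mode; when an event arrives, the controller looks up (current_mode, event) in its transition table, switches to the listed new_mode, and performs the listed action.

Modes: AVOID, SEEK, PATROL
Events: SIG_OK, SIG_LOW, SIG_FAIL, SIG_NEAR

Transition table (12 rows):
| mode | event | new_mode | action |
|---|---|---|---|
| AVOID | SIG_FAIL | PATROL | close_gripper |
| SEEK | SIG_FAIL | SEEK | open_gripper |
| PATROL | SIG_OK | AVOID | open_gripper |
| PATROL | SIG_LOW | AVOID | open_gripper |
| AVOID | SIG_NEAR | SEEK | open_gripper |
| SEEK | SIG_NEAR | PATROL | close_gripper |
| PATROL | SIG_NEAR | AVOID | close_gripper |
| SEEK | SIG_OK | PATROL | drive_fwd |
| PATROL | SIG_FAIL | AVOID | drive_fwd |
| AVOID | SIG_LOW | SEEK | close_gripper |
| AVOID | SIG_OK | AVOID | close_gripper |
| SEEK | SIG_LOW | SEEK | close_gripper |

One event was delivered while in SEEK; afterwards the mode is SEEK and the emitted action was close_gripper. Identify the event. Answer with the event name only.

try SIG_OK: (SEEK, SIG_OK) → (PATROL, drive_fwd)
try SIG_LOW: (SEEK, SIG_LOW) → (SEEK, close_gripper)  ← matches
try SIG_FAIL: (SEEK, SIG_FAIL) → (SEEK, open_gripper)
try SIG_NEAR: (SEEK, SIG_NEAR) → (PATROL, close_gripper)

SIG_LOW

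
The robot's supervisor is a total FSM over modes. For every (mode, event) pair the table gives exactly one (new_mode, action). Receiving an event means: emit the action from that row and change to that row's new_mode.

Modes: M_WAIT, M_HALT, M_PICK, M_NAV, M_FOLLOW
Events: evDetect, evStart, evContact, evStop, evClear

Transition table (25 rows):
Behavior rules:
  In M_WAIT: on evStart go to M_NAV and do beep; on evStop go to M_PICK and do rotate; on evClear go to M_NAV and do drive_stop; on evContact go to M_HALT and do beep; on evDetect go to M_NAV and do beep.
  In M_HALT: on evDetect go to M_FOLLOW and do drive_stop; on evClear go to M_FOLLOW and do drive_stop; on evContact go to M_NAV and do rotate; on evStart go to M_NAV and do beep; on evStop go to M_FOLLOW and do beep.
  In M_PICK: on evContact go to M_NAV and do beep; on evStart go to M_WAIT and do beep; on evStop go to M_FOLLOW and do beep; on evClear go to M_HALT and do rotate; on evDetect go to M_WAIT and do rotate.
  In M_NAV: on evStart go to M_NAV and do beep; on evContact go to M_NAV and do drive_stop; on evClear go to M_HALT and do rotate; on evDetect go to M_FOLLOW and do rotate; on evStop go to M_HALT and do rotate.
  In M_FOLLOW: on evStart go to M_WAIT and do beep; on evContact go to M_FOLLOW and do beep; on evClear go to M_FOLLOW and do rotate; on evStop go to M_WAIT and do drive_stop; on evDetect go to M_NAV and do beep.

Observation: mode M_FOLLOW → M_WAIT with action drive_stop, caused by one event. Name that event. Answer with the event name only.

evStop

try evDetect: (M_FOLLOW, evDetect) → (M_NAV, beep)
try evStart: (M_FOLLOW, evStart) → (M_WAIT, beep)
try evContact: (M_FOLLOW, evContact) → (M_FOLLOW, beep)
try evStop: (M_FOLLOW, evStop) → (M_WAIT, drive_stop)  ← matches
try evClear: (M_FOLLOW, evClear) → (M_FOLLOW, rotate)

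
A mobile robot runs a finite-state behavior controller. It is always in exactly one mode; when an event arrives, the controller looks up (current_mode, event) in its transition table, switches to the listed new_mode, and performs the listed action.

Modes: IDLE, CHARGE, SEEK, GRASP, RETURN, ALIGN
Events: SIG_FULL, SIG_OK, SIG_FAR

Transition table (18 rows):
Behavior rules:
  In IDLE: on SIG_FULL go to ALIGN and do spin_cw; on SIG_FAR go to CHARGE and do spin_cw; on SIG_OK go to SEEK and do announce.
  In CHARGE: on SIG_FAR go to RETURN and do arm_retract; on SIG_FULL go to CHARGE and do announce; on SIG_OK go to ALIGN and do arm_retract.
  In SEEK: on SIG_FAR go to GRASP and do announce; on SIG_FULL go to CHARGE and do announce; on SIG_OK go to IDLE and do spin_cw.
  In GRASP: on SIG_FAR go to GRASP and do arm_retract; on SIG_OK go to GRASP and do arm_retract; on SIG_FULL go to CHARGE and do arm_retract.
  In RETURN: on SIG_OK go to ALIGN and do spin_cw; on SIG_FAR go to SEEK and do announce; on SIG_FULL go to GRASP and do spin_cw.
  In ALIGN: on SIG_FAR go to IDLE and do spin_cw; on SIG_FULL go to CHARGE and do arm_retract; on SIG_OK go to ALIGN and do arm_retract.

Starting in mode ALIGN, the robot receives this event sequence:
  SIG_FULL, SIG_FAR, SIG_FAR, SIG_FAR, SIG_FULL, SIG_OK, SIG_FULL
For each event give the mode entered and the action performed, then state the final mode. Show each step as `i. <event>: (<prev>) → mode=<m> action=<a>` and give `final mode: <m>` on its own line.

1. SIG_FULL: (ALIGN) → mode=CHARGE action=arm_retract
2. SIG_FAR: (CHARGE) → mode=RETURN action=arm_retract
3. SIG_FAR: (RETURN) → mode=SEEK action=announce
4. SIG_FAR: (SEEK) → mode=GRASP action=announce
5. SIG_FULL: (GRASP) → mode=CHARGE action=arm_retract
6. SIG_OK: (CHARGE) → mode=ALIGN action=arm_retract
7. SIG_FULL: (ALIGN) → mode=CHARGE action=arm_retract

final mode: CHARGE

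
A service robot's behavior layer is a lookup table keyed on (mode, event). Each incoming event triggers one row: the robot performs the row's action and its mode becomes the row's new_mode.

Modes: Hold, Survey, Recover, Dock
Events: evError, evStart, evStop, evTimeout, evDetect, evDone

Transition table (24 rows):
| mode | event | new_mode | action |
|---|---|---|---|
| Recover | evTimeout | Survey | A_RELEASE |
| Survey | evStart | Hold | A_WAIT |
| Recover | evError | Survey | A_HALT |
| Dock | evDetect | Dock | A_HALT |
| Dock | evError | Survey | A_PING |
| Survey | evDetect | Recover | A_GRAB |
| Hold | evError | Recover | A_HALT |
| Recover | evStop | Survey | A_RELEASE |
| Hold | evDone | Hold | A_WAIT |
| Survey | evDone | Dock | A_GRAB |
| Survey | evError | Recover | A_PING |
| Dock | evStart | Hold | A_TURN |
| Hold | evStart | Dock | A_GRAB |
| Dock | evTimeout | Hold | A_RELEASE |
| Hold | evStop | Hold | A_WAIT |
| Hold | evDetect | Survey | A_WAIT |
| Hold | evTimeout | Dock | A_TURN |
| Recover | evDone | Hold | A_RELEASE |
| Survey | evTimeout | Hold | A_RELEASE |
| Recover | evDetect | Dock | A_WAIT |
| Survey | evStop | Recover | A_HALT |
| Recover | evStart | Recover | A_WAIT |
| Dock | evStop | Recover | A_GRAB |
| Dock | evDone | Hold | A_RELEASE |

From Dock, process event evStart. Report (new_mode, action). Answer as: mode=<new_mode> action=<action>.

current mode = Dock; filter table to that mode:
  (Dock, evDetect) → (Dock, A_HALT)
  (Dock, evError) → (Survey, A_PING)
  (Dock, evStart) → (Hold, A_TURN)  ← event matches
  (Dock, evTimeout) → (Hold, A_RELEASE)
  (Dock, evStop) → (Recover, A_GRAB)
  (Dock, evDone) → (Hold, A_RELEASE)
event = evStart selects (Hold, A_TURN)

mode=Hold action=A_TURN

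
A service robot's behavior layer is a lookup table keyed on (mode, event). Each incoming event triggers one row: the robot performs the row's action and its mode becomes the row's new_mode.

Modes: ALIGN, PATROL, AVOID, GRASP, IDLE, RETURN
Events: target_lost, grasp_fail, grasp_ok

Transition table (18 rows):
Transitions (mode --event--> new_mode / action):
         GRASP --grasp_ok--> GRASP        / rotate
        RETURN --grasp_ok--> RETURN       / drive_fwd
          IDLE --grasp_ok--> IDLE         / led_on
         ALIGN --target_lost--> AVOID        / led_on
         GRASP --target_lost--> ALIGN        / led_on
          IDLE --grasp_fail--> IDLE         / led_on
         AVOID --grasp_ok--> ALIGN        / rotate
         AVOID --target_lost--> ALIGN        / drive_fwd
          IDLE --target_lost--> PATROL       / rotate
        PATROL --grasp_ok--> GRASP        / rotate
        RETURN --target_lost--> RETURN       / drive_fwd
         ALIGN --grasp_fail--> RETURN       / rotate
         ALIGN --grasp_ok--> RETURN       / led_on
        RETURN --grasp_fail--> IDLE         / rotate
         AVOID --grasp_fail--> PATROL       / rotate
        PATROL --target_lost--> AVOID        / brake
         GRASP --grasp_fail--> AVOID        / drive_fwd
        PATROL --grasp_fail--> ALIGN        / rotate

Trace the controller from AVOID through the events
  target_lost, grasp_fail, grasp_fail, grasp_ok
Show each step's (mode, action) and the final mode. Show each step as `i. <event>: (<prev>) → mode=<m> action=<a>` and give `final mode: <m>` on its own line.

final mode: IDLE

1. target_lost: (AVOID) → mode=ALIGN action=drive_fwd
2. grasp_fail: (ALIGN) → mode=RETURN action=rotate
3. grasp_fail: (RETURN) → mode=IDLE action=rotate
4. grasp_ok: (IDLE) → mode=IDLE action=led_on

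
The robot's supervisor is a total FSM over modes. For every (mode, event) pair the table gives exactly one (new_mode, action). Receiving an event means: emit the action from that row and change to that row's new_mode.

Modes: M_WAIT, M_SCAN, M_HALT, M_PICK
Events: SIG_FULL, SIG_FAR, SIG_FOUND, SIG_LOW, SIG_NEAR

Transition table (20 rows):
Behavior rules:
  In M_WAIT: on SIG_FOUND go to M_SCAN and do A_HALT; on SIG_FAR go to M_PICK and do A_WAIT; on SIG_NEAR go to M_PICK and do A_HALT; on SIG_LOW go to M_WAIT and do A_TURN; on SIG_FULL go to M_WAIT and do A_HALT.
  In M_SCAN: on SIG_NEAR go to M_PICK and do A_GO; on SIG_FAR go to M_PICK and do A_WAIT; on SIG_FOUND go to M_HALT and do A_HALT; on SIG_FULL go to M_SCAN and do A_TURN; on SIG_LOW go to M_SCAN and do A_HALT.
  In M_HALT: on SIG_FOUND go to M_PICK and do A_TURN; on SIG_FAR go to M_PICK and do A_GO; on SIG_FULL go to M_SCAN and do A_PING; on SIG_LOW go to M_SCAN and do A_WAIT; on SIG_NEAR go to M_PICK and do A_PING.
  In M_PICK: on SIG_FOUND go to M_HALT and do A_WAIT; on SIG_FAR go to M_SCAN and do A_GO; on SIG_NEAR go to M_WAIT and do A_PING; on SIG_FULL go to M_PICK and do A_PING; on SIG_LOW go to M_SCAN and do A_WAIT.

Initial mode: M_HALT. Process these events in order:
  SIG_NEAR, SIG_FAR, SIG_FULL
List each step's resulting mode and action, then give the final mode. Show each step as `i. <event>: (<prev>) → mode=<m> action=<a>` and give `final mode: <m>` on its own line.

final mode: M_SCAN

1. SIG_NEAR: (M_HALT) → mode=M_PICK action=A_PING
2. SIG_FAR: (M_PICK) → mode=M_SCAN action=A_GO
3. SIG_FULL: (M_SCAN) → mode=M_SCAN action=A_TURN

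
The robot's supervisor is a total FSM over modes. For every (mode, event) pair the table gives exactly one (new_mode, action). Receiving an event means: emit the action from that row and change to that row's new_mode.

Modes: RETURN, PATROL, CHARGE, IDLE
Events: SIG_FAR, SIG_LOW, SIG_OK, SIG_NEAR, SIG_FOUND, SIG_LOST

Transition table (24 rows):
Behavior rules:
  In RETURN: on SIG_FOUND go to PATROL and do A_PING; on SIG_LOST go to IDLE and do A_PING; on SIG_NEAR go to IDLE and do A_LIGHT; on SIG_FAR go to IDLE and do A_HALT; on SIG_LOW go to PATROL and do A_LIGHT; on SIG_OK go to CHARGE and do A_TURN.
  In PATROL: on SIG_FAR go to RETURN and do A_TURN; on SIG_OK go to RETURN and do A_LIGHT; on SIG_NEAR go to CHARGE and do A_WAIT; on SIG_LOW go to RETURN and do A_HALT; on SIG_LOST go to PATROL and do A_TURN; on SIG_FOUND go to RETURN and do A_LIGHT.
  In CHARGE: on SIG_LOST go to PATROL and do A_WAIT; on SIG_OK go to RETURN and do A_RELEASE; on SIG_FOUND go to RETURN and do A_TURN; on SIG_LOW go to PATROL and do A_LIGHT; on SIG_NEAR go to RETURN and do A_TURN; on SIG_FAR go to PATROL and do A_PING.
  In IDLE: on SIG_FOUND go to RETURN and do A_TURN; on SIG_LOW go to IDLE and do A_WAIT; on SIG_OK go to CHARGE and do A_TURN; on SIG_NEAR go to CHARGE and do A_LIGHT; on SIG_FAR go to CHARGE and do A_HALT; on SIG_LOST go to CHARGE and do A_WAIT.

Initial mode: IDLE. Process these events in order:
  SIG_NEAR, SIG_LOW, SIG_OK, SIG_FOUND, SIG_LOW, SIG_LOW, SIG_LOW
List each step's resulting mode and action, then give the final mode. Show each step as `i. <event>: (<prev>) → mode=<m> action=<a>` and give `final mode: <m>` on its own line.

1. SIG_NEAR: (IDLE) → mode=CHARGE action=A_LIGHT
2. SIG_LOW: (CHARGE) → mode=PATROL action=A_LIGHT
3. SIG_OK: (PATROL) → mode=RETURN action=A_LIGHT
4. SIG_FOUND: (RETURN) → mode=PATROL action=A_PING
5. SIG_LOW: (PATROL) → mode=RETURN action=A_HALT
6. SIG_LOW: (RETURN) → mode=PATROL action=A_LIGHT
7. SIG_LOW: (PATROL) → mode=RETURN action=A_HALT

final mode: RETURN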